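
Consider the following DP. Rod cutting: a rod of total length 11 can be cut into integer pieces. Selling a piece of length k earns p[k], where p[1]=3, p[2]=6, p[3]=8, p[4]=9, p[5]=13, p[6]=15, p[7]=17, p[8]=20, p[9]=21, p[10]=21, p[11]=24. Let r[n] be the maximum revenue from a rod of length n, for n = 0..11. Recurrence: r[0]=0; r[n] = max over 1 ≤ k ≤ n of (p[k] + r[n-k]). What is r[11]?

   n    0    1    2    3    4    5    6    7    8    9   10   11
r[n]    0    3    6    9   12   15   18   21   24   27   30   33

33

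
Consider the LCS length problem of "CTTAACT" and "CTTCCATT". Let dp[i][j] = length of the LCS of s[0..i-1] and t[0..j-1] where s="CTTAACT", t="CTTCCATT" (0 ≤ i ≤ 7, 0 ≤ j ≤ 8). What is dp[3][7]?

3

   ''  C  T  T  C  C  A  T  T
''  0  0  0  0  0  0  0  0  0
 C  0  1  1  1  1  1  1  1  1
 T  0  1  2  2  2  2  2  2  2
 T  0  1  2  3  3  3  3  3  3
 A  0  1  2  3  3  3  4  4  4
 A  0  1  2  3  3  3  4  4  4
 C  0  1  2  3  4  4  4  4  4
 T  0  1  2  3  4  4  4  5  5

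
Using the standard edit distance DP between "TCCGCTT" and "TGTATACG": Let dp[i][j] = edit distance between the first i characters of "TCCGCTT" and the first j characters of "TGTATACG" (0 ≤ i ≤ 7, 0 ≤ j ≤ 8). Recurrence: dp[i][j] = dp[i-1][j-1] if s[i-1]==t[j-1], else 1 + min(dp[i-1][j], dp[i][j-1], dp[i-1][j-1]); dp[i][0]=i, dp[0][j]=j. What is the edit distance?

7

   ''  T  G  T  A  T  A  C  G
''  0  1  2  3  4  5  6  7  8
 T  1  0  1  2  3  4  5  6  7
 C  2  1  1  2  3  4  5  5  6
 C  3  2  2  2  3  4  5  5  6
 G  4  3  2  3  3  4  5  6  5
 C  5  4  3  3  4  4  5  5  6
 T  6  5  4  3  4  4  5  6  6
 T  7  6  5  4  4  4  5  6  7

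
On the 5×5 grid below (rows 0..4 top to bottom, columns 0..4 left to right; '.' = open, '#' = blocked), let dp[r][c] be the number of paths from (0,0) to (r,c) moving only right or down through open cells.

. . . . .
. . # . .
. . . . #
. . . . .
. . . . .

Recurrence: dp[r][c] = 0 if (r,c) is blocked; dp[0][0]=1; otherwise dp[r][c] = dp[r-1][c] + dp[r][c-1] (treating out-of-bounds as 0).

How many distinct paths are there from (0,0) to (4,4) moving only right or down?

r\c   0   1   2   3   4
  0   1   1   1   1   1
  1   1   2   0   1   2
  2   1   3   3   4   0
  3   1   4   7  11  11
  4   1   5  12  23  34

34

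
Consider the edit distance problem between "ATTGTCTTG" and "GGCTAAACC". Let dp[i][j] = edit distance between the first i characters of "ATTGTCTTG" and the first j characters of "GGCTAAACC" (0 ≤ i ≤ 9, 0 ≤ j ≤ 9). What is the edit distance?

9

   ''  G  G  C  T  A  A  A  C  C
''  0  1  2  3  4  5  6  7  8  9
 A  1  1  2  3  4  4  5  6  7  8
 T  2  2  2  3  3  4  5  6  7  8
 T  3  3  3  3  3  4  5  6  7  8
 G  4  3  3  4  4  4  5  6  7  8
 T  5  4  4  4  4  5  5  6  7  8
 C  6  5  5  4  5  5  6  6  6  7
 T  7  6  6  5  4  5  6  7  7  7
 T  8  7  7  6  5  5  6  7  8  8
 G  9  8  7  7  6  6  6  7  8  9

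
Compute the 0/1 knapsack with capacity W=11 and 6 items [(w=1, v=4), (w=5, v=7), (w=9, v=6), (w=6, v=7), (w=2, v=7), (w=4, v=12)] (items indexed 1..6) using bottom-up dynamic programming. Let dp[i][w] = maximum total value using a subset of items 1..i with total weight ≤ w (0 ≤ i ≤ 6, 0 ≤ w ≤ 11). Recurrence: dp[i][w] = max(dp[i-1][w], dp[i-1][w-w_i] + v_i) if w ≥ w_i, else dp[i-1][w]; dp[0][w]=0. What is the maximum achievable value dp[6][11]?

i\w   0   1   2   3   4   5   6   7   8   9  10  11
  0   0   0   0   0   0   0   0   0   0   0   0   0
  1   0   4   4   4   4   4   4   4   4   4   4   4
  2   0   4   4   4   4   7  11  11  11  11  11  11
  3   0   4   4   4   4   7  11  11  11  11  11  11
  4   0   4   4   4   4   7  11  11  11  11  11  14
  5   0   4   7  11  11  11  11  14  18  18  18  18
  6   0   4   7  11  12  16  19  23  23  23  23  26

26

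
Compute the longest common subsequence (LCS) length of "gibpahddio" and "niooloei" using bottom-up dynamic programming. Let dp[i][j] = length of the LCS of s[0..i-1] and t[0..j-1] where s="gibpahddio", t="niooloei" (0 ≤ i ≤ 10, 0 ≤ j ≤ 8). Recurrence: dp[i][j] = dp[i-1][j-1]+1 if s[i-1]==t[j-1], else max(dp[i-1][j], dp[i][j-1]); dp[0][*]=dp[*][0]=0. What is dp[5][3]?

1

   ''  n  i  o  o  l  o  e  i
''  0  0  0  0  0  0  0  0  0
 g  0  0  0  0  0  0  0  0  0
 i  0  0  1  1  1  1  1  1  1
 b  0  0  1  1  1  1  1  1  1
 p  0  0  1  1  1  1  1  1  1
 a  0  0  1  1  1  1  1  1  1
 h  0  0  1  1  1  1  1  1  1
 d  0  0  1  1  1  1  1  1  1
 d  0  0  1  1  1  1  1  1  1
 i  0  0  1  1  1  1  1  1  2
 o  0  0  1  2  2  2  2  2  2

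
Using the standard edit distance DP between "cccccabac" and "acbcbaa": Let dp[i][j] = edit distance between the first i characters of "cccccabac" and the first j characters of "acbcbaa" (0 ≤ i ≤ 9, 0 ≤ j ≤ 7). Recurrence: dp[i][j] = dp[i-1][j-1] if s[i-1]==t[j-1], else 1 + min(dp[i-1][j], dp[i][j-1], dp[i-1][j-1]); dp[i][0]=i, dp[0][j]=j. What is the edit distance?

   ''  a  c  b  c  b  a  a
''  0  1  2  3  4  5  6  7
 c  1  1  1  2  3  4  5  6
 c  2  2  1  2  2  3  4  5
 c  3  3  2  2  2  3  4  5
 c  4  4  3  3  2  3  4  5
 c  5  5  4  4  3  3  4  5
 a  6  5  5  5  4  4  3  4
 b  7  6  6  5  5  4  4  4
 a  8  7  7  6  6  5  4  4
 c  9  8  7  7  6  6  5  5

5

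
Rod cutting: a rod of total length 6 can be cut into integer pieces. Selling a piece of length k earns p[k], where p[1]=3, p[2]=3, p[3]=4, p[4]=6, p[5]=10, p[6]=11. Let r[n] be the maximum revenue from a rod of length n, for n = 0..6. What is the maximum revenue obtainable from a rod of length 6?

   n    0    1    2    3    4    5    6
r[n]    0    3    6    9   12   15   18

18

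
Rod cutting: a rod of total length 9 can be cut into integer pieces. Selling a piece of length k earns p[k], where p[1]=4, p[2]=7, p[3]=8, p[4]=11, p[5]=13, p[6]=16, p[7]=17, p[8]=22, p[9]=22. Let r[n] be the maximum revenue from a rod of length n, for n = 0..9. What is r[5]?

   n    0    1    2    3    4    5    6    7    8    9
r[n]    0    4    8   12   16   20   24   28   32   36

20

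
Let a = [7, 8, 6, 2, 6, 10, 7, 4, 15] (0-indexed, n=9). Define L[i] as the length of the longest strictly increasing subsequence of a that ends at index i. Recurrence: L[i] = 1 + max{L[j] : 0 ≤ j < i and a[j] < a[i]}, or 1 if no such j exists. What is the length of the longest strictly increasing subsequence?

   i    0    1    2    3    4    5    6    7    8
a[i]    7    8    6    2    6   10    7    4   15
L[i]    1    2    1    1    2    3    3    2    4

4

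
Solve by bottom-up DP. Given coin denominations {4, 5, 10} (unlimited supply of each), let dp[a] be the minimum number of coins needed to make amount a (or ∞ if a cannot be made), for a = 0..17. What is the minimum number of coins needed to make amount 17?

4

 a  0  1  2  3  4  5  6  7  8  9 10 11 12 13 14 15 16 17
dp  0  -  -  -  1  1  -  -  2  2  1  -  3  3  2  2  4  4
(- denotes ∞ / unreachable)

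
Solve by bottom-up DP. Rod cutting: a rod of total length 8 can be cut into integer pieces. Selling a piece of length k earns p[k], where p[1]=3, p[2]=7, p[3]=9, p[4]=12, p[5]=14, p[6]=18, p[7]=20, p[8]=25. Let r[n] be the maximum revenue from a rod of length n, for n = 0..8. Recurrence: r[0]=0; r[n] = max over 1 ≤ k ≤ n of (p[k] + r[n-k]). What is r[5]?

   n    0    1    2    3    4    5    6    7    8
r[n]    0    3    7   10   14   17   21   24   28

17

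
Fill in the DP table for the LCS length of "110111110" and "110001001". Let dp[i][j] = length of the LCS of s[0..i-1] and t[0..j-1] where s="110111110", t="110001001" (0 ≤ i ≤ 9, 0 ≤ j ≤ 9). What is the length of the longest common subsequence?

   ''  1  1  0  0  0  1  0  0  1
''  0  0  0  0  0  0  0  0  0  0
 1  0  1  1  1  1  1  1  1  1  1
 1  0  1  2  2  2  2  2  2  2  2
 0  0  1  2  3  3  3  3  3  3  3
 1  0  1  2  3  3  3  4  4  4  4
 1  0  1  2  3  3  3  4  4  4  5
 1  0  1  2  3  3  3  4  4  4  5
 1  0  1  2  3  3  3  4  4  4  5
 1  0  1  2  3  3  3  4  4  4  5
 0  0  1  2  3  4  4  4  5  5  5

5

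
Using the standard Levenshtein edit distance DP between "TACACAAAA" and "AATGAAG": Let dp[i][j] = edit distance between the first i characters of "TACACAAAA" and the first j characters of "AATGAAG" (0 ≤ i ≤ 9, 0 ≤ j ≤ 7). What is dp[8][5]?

5

   ''  A  A  T  G  A  A  G
''  0  1  2  3  4  5  6  7
 T  1  1  2  2  3  4  5  6
 A  2  1  1  2  3  3  4  5
 C  3  2  2  2  3  4  4  5
 A  4  3  2  3  3  3  4  5
 C  5  4  3  3  4  4  4  5
 A  6  5  4  4  4  4  4  5
 A  7  6  5  5  5  4  4  5
 A  8  7  6  6  6  5  4  5
 A  9  8  7  7  7  6  5  5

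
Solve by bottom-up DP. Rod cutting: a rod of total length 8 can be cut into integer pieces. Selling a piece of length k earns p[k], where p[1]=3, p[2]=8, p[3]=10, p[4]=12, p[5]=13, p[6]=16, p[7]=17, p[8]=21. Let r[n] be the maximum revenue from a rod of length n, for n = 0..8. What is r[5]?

   n    0    1    2    3    4    5    6    7    8
r[n]    0    3    8   11   16   19   24   27   32

19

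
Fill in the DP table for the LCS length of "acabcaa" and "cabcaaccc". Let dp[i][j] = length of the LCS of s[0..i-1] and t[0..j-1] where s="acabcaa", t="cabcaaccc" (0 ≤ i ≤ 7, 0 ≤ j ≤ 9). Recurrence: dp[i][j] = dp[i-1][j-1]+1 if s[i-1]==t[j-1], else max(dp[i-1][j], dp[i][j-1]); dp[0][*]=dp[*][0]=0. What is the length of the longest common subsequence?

6

   ''  c  a  b  c  a  a  c  c  c
''  0  0  0  0  0  0  0  0  0  0
 a  0  0  1  1  1  1  1  1  1  1
 c  0  1  1  1  2  2  2  2  2  2
 a  0  1  2  2  2  3  3  3  3  3
 b  0  1  2  3  3  3  3  3  3  3
 c  0  1  2  3  4  4  4  4  4  4
 a  0  1  2  3  4  5  5  5  5  5
 a  0  1  2  3  4  5  6  6  6  6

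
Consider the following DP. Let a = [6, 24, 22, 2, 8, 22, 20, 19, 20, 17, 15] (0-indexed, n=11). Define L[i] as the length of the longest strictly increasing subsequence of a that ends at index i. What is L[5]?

3

   i    0    1    2    3    4    5    6    7    8    9   10
a[i]    6   24   22    2    8   22   20   19   20   17   15
L[i]    1    2    2    1    2    3    3    3    4    3    3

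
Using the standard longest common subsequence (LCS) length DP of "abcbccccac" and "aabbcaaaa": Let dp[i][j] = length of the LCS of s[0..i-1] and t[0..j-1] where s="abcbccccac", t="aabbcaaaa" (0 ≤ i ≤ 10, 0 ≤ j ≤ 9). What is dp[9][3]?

2

   ''  a  a  b  b  c  a  a  a  a
''  0  0  0  0  0  0  0  0  0  0
 a  0  1  1  1  1  1  1  1  1  1
 b  0  1  1  2  2  2  2  2  2  2
 c  0  1  1  2  2  3  3  3  3  3
 b  0  1  1  2  3  3  3  3  3  3
 c  0  1  1  2  3  4  4  4  4  4
 c  0  1  1  2  3  4  4  4  4  4
 c  0  1  1  2  3  4  4  4  4  4
 c  0  1  1  2  3  4  4  4  4  4
 a  0  1  2  2  3  4  5  5  5  5
 c  0  1  2  2  3  4  5  5  5  5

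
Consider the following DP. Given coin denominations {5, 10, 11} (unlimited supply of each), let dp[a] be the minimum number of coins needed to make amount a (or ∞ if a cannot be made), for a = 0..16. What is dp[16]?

 a  0  1  2  3  4  5  6  7  8  9 10 11 12 13 14 15 16
dp  0  -  -  -  -  1  -  -  -  -  1  1  -  -  -  2  2
(- denotes ∞ / unreachable)

2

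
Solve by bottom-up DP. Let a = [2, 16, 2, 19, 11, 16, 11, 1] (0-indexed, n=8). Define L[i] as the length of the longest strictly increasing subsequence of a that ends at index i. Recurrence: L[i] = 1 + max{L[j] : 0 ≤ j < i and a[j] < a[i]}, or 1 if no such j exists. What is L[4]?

2

   i    0    1    2    3    4    5    6    7
a[i]    2   16    2   19   11   16   11    1
L[i]    1    2    1    3    2    3    2    1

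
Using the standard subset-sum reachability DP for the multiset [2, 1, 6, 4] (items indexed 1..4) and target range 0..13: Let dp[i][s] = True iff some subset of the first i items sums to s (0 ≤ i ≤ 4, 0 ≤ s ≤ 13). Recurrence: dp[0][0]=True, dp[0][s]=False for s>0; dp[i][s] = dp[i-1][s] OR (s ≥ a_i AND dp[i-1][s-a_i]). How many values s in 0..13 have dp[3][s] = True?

i\s   0   1   2   3   4   5   6   7   8   9  10  11  12  13
  0   T   F   F   F   F   F   F   F   F   F   F   F   F   F
  1   T   F   T   F   F   F   F   F   F   F   F   F   F   F
  2   T   T   T   T   F   F   F   F   F   F   F   F   F   F
  3   T   T   T   T   F   F   T   T   T   T   F   F   F   F
  4   T   T   T   T   T   T   T   T   T   T   T   T   T   T

8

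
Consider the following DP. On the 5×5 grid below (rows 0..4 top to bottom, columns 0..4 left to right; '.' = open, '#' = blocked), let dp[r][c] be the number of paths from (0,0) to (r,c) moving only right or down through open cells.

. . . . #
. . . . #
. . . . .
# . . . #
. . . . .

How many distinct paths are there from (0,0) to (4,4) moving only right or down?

31

r\c   0   1   2   3   4
  0   1   1   1   1   0
  1   1   2   3   4   0
  2   1   3   6  10  10
  3   0   3   9  19   0
  4   0   3  12  31  31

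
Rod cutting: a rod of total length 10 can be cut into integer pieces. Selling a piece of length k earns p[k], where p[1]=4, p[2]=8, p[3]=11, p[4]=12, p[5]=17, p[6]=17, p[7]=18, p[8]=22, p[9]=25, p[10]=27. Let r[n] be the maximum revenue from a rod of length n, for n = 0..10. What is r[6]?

24

   n    0    1    2    3    4    5    6    7    8    9   10
r[n]    0    4    8   12   16   20   24   28   32   36   40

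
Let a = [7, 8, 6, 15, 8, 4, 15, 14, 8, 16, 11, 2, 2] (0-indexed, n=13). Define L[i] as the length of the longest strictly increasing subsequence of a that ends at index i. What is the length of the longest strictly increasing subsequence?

   i    0    1    2    3    4    5    6    7    8    9   10   11   12
a[i]    7    8    6   15    8    4   15   14    8   16   11    2    2
L[i]    1    2    1    3    2    1    3    3    2    4    3    1    1

4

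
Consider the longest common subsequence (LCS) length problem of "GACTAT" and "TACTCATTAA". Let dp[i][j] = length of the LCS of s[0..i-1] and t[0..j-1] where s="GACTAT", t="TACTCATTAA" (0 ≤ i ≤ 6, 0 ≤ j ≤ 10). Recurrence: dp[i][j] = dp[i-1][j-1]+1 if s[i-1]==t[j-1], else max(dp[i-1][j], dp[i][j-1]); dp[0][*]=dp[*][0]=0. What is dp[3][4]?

2

   ''  T  A  C  T  C  A  T  T  A  A
''  0  0  0  0  0  0  0  0  0  0  0
 G  0  0  0  0  0  0  0  0  0  0  0
 A  0  0  1  1  1  1  1  1  1  1  1
 C  0  0  1  2  2  2  2  2  2  2  2
 T  0  1  1  2  3  3  3  3  3  3  3
 A  0  1  2  2  3  3  4  4  4  4  4
 T  0  1  2  2  3  3  4  5  5  5  5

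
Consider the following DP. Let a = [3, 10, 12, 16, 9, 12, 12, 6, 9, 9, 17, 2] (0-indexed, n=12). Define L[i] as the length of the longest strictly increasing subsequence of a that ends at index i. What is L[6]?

   i    0    1    2    3    4    5    6    7    8    9   10   11
a[i]    3   10   12   16    9   12   12    6    9    9   17    2
L[i]    1    2    3    4    2    3    3    2    3    3    5    1

3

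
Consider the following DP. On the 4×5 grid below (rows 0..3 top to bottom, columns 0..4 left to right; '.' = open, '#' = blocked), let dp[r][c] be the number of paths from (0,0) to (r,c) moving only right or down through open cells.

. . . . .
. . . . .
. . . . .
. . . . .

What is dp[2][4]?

r\c   0   1   2   3   4
  0   1   1   1   1   1
  1   1   2   3   4   5
  2   1   3   6  10  15
  3   1   4  10  20  35

15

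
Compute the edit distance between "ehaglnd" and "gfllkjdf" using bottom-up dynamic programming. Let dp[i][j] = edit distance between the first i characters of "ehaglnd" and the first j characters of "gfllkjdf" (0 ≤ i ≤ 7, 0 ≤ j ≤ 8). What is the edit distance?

7

   ''  g  f  l  l  k  j  d  f
''  0  1  2  3  4  5  6  7  8
 e  1  1  2  3  4  5  6  7  8
 h  2  2  2  3  4  5  6  7  8
 a  3  3  3  3  4  5  6  7  8
 g  4  3  4  4  4  5  6  7  8
 l  5  4  4  4  4  5  6  7  8
 n  6  5  5  5  5  5  6  7  8
 d  7  6  6  6  6  6  6  6  7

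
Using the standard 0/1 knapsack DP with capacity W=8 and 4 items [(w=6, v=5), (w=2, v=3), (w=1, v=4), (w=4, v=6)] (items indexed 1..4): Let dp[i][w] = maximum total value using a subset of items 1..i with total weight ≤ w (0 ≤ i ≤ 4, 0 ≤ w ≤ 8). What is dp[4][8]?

13

i\w   0   1   2   3   4   5   6   7   8
  0   0   0   0   0   0   0   0   0   0
  1   0   0   0   0   0   0   5   5   5
  2   0   0   3   3   3   3   5   5   8
  3   0   4   4   7   7   7   7   9   9
  4   0   4   4   7   7  10  10  13  13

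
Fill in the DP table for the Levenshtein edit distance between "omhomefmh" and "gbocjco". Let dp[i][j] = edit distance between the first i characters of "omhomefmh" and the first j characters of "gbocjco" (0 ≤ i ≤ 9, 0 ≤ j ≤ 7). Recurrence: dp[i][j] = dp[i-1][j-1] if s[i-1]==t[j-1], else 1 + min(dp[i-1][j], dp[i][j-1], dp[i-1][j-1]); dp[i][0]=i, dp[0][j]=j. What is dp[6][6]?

   ''  g  b  o  c  j  c  o
''  0  1  2  3  4  5  6  7
 o  1  1  2  2  3  4  5  6
 m  2  2  2  3  3  4  5  6
 h  3  3  3  3  4  4  5  6
 o  4  4  4  3  4  5  5  5
 m  5  5  5  4  4  5  6  6
 e  6  6  6  5  5  5  6  7
 f  7  7  7  6  6  6  6  7
 m  8  8  8  7  7  7  7  7
 h  9  9  9  8  8  8  8  8

6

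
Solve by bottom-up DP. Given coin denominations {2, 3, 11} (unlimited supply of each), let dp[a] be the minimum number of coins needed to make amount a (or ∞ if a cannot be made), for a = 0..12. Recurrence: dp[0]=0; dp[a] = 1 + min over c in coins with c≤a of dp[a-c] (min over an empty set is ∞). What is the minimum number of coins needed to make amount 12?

4

 a  0  1  2  3  4  5  6  7  8  9 10 11 12
dp  0  -  1  1  2  2  2  3  3  3  4  1  4
(- denotes ∞ / unreachable)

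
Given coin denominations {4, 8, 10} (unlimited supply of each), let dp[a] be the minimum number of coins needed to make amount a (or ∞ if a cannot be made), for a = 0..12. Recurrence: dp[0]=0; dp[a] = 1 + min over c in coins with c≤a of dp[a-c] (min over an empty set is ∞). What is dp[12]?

2

 a  0  1  2  3  4  5  6  7  8  9 10 11 12
dp  0  -  -  -  1  -  -  -  1  -  1  -  2
(- denotes ∞ / unreachable)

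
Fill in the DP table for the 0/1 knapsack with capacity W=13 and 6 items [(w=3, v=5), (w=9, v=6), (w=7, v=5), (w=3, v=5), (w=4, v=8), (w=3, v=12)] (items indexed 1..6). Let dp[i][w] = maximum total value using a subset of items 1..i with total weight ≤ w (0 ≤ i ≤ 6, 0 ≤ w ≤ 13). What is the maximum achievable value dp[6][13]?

i\w   0   1   2   3   4   5   6   7   8   9  10  11  12  13
  0   0   0   0   0   0   0   0   0   0   0   0   0   0   0
  1   0   0   0   5   5   5   5   5   5   5   5   5   5   5
  2   0   0   0   5   5   5   5   5   5   6   6   6  11  11
  3   0   0   0   5   5   5   5   5   5   6  10  10  11  11
  4   0   0   0   5   5   5  10  10  10  10  10  10  11  15
  5   0   0   0   5   8   8  10  13  13  13  18  18  18  18
  6   0   0   0  12  12  12  17  20  20  22  25  25  25  30

30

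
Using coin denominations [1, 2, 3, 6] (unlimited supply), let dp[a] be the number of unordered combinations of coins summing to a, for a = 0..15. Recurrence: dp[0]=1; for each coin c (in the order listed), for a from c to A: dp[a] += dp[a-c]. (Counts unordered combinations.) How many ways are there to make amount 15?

after  coin     0     1     2     3     4     5     6     7     8     9    10    11    12    13    14    15
          1     1     1     1     1     1     1     1     1     1     1     1     1     1     1     1     1
          2     1     1     2     2     3     3     4     4     5     5     6     6     7     7     8     8
          3     1     1     2     3     4     5     7     8    10    12    14    16    19    21    24    27
          6     1     1     2     3     4     5     8     9    12    15    18    21    27    30    36    42

42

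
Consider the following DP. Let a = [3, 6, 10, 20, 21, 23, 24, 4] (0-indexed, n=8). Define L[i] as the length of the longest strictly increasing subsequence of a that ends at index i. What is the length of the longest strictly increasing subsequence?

7

   i    0    1    2    3    4    5    6    7
a[i]    3    6   10   20   21   23   24    4
L[i]    1    2    3    4    5    6    7    2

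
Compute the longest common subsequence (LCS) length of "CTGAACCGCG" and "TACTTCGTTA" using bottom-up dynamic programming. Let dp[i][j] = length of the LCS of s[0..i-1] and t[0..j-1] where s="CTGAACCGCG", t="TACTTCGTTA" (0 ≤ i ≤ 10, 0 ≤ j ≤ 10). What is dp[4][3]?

2

   ''  T  A  C  T  T  C  G  T  T  A
''  0  0  0  0  0  0  0  0  0  0  0
 C  0  0  0  1  1  1  1  1  1  1  1
 T  0  1  1  1  2  2  2  2  2  2  2
 G  0  1  1  1  2  2  2  3  3  3  3
 A  0  1  2  2  2  2  2  3  3  3  4
 A  0  1  2  2  2  2  2  3  3  3  4
 C  0  1  2  3  3  3  3  3  3  3  4
 C  0  1  2  3  3  3  4  4  4  4  4
 G  0  1  2  3  3  3  4  5  5  5  5
 C  0  1  2  3  3  3  4  5  5  5  5
 G  0  1  2  3  3  3  4  5  5  5  5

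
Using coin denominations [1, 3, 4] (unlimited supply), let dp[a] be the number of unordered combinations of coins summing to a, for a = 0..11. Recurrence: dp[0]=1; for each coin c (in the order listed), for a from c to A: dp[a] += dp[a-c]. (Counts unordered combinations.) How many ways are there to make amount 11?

9

after  coin     0     1     2     3     4     5     6     7     8     9    10    11
          1     1     1     1     1     1     1     1     1     1     1     1     1
          3     1     1     1     2     2     2     3     3     3     4     4     4
          4     1     1     1     2     3     3     4     5     6     7     8     9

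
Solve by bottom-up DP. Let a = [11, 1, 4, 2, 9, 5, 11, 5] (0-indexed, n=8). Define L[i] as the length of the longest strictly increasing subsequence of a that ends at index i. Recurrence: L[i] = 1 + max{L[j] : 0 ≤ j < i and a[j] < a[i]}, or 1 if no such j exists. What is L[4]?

3

   i    0    1    2    3    4    5    6    7
a[i]   11    1    4    2    9    5   11    5
L[i]    1    1    2    2    3    3    4    3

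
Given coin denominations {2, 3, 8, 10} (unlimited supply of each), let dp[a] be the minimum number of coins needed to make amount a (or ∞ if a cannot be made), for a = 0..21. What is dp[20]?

2

 a  0  1  2  3  4  5  6  7  8  9 10 11 12 13 14 15 16 17 18 19 20 21
dp  0  -  1  1  2  2  2  3  1  3  1  2  2  2  3  3  2  4  2  3  2  3
(- denotes ∞ / unreachable)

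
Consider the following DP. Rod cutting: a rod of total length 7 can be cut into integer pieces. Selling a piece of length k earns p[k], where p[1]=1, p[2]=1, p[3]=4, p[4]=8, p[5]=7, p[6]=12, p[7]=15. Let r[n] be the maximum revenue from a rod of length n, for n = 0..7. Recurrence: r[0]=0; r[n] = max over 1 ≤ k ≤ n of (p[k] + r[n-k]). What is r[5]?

   n    0    1    2    3    4    5    6    7
r[n]    0    1    2    4    8    9   12   15

9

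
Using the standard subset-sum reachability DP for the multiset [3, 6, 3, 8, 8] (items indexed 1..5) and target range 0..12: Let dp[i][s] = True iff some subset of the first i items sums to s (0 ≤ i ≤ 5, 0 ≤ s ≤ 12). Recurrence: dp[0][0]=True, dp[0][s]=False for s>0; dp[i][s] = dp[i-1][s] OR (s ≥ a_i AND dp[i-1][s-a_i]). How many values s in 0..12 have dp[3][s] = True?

i\s   0   1   2   3   4   5   6   7   8   9  10  11  12
  0   T   F   F   F   F   F   F   F   F   F   F   F   F
  1   T   F   F   T   F   F   F   F   F   F   F   F   F
  2   T   F   F   T   F   F   T   F   F   T   F   F   F
  3   T   F   F   T   F   F   T   F   F   T   F   F   T
  4   T   F   F   T   F   F   T   F   T   T   F   T   T
  5   T   F   F   T   F   F   T   F   T   T   F   T   T

5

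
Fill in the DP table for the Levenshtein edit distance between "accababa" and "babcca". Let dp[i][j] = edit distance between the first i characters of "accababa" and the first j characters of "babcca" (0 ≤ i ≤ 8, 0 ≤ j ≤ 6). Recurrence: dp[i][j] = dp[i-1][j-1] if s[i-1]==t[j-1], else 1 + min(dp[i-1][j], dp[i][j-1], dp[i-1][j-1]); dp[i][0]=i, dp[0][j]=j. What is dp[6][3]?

   ''  b  a  b  c  c  a
''  0  1  2  3  4  5  6
 a  1  1  1  2  3  4  5
 c  2  2  2  2  2  3  4
 c  3  3  3  3  2  2  3
 a  4  4  3  4  3  3  2
 b  5  4  4  3  4  4  3
 a  6  5  4  4  4  5  4
 b  7  6  5  4  5  5  5
 a  8  7  6  5  5  6  5

4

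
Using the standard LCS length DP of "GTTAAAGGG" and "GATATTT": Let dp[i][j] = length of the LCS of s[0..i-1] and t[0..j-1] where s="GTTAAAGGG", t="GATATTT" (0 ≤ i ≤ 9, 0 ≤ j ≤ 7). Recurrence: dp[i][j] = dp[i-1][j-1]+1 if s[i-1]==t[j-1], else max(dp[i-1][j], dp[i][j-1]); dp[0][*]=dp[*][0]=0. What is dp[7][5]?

   ''  G  A  T  A  T  T  T
''  0  0  0  0  0  0  0  0
 G  0  1  1  1  1  1  1  1
 T  0  1  1  2  2  2  2  2
 T  0  1  1  2  2  3  3  3
 A  0  1  2  2  3  3  3  3
 A  0  1  2  2  3  3  3  3
 A  0  1  2  2  3  3  3  3
 G  0  1  2  2  3  3  3  3
 G  0  1  2  2  3  3  3  3
 G  0  1  2  2  3  3  3  3

3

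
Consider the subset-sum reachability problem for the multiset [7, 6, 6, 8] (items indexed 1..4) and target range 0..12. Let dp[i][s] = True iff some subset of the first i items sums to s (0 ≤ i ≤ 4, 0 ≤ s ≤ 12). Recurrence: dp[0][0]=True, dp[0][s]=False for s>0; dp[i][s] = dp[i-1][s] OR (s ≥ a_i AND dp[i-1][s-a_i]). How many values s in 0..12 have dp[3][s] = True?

4

i\s   0   1   2   3   4   5   6   7   8   9  10  11  12
  0   T   F   F   F   F   F   F   F   F   F   F   F   F
  1   T   F   F   F   F   F   F   T   F   F   F   F   F
  2   T   F   F   F   F   F   T   T   F   F   F   F   F
  3   T   F   F   F   F   F   T   T   F   F   F   F   T
  4   T   F   F   F   F   F   T   T   T   F   F   F   T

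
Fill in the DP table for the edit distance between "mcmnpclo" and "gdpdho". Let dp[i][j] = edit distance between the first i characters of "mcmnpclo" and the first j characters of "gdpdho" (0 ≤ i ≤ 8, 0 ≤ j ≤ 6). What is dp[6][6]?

   ''  g  d  p  d  h  o
''  0  1  2  3  4  5  6
 m  1  1  2  3  4  5  6
 c  2  2  2  3  4  5  6
 m  3  3  3  3  4  5  6
 n  4  4  4  4  4  5  6
 p  5  5  5  4  5  5  6
 c  6  6  6  5  5  6  6
 l  7  7  7  6  6  6  7
 o  8  8  8  7  7  7  6

6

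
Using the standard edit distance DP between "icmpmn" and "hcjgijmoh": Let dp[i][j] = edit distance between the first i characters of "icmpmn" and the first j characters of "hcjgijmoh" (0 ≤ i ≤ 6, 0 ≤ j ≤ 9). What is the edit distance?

   ''  h  c  j  g  i  j  m  o  h
''  0  1  2  3  4  5  6  7  8  9
 i  1  1  2  3  4  4  5  6  7  8
 c  2  2  1  2  3  4  5  6  7  8
 m  3  3  2  2  3  4  5  5  6  7
 p  4  4  3  3  3  4  5  6  6  7
 m  5  5  4  4  4  4  5  5  6  7
 n  6  6  5  5  5  5  5  6  6  7

7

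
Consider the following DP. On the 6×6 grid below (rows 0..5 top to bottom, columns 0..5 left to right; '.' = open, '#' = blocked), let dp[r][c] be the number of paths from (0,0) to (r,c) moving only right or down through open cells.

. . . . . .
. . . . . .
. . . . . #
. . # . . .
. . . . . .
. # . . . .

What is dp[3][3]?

10

r\c   0   1   2   3   4   5
  0   1   1   1   1   1   1
  1   1   2   3   4   5   6
  2   1   3   6  10  15   0
  3   1   4   0  10  25  25
  4   1   5   5  15  40  65
  5   1   0   5  20  60 125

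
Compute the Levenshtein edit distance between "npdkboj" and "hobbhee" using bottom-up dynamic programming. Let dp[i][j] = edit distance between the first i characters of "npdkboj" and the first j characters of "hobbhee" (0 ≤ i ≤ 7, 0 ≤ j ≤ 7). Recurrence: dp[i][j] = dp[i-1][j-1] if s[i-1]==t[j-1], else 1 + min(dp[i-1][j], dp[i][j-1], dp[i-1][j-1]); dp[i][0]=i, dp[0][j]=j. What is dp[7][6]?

6

   ''  h  o  b  b  h  e  e
''  0  1  2  3  4  5  6  7
 n  1  1  2  3  4  5  6  7
 p  2  2  2  3  4  5  6  7
 d  3  3  3  3  4  5  6  7
 k  4  4  4  4  4  5  6  7
 b  5  5  5  4  4  5  6  7
 o  6  6  5  5  5  5  6  7
 j  7  7  6  6  6  6  6  7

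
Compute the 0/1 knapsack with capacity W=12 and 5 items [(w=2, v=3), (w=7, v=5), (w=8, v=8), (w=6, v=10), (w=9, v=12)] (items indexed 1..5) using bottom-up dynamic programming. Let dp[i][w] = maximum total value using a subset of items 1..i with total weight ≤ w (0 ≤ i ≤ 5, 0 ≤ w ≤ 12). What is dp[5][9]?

i\w   0   1   2   3   4   5   6   7   8   9  10  11  12
  0   0   0   0   0   0   0   0   0   0   0   0   0   0
  1   0   0   3   3   3   3   3   3   3   3   3   3   3
  2   0   0   3   3   3   3   3   5   5   8   8   8   8
  3   0   0   3   3   3   3   3   5   8   8  11  11  11
  4   0   0   3   3   3   3  10  10  13  13  13  13  13
  5   0   0   3   3   3   3  10  10  13  13  13  15  15

13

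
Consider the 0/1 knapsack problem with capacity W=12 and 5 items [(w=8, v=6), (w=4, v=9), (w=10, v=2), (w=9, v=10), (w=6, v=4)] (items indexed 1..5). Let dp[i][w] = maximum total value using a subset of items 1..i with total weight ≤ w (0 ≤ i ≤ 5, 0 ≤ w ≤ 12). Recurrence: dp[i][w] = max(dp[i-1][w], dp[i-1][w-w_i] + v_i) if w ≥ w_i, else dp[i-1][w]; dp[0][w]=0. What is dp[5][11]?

i\w   0   1   2   3   4   5   6   7   8   9  10  11  12
  0   0   0   0   0   0   0   0   0   0   0   0   0   0
  1   0   0   0   0   0   0   0   0   6   6   6   6   6
  2   0   0   0   0   9   9   9   9   9   9   9   9  15
  3   0   0   0   0   9   9   9   9   9   9   9   9  15
  4   0   0   0   0   9   9   9   9   9  10  10  10  15
  5   0   0   0   0   9   9   9   9   9  10  13  13  15

13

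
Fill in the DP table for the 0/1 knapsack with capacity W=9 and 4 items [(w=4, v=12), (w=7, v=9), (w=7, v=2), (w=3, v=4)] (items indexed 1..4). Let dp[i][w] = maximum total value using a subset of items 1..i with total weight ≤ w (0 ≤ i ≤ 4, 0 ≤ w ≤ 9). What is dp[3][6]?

i\w   0   1   2   3   4   5   6   7   8   9
  0   0   0   0   0   0   0   0   0   0   0
  1   0   0   0   0  12  12  12  12  12  12
  2   0   0   0   0  12  12  12  12  12  12
  3   0   0   0   0  12  12  12  12  12  12
  4   0   0   0   4  12  12  12  16  16  16

12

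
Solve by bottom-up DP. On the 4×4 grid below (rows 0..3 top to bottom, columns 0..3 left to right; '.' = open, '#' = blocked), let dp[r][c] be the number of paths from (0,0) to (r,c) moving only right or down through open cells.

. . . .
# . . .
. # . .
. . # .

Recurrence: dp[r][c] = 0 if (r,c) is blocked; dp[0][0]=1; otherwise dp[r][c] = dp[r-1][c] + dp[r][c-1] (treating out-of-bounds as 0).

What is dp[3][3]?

5

r\c   0   1   2   3
  0   1   1   1   1
  1   0   1   2   3
  2   0   0   2   5
  3   0   0   0   5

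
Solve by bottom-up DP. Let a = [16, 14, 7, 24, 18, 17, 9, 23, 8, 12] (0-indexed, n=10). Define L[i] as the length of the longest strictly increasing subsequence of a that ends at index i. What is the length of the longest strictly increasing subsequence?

   i    0    1    2    3    4    5    6    7    8    9
a[i]   16   14    7   24   18   17    9   23    8   12
L[i]    1    1    1    2    2    2    2    3    2    3

3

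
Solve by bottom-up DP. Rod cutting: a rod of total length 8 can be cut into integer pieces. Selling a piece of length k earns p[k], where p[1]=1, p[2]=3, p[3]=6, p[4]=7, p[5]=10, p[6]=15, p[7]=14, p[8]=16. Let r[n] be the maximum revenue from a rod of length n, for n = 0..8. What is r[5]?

   n    0    1    2    3    4    5    6    7    8
r[n]    0    1    3    6    7   10   15   16   18

10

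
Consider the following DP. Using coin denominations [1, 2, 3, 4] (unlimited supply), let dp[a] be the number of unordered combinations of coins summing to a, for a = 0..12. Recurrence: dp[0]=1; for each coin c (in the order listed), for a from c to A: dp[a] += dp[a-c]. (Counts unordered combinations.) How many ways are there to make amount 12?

34

after  coin     0     1     2     3     4     5     6     7     8     9    10    11    12
          1     1     1     1     1     1     1     1     1     1     1     1     1     1
          2     1     1     2     2     3     3     4     4     5     5     6     6     7
          3     1     1     2     3     4     5     7     8    10    12    14    16    19
          4     1     1     2     3     5     6     9    11    15    18    23    27    34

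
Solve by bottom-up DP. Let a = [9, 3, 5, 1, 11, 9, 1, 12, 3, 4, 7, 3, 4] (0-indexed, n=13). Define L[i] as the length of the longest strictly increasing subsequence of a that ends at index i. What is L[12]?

3

   i    0    1    2    3    4    5    6    7    8    9   10   11   12
a[i]    9    3    5    1   11    9    1   12    3    4    7    3    4
L[i]    1    1    2    1    3    3    1    4    2    3    4    2    3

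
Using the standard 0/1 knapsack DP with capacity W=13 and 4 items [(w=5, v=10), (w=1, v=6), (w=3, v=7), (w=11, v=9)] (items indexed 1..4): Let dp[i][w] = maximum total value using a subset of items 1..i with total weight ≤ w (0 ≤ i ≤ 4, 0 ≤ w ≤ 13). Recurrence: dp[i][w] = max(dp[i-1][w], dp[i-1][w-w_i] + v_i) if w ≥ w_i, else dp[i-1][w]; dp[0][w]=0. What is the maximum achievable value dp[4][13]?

23

i\w   0   1   2   3   4   5   6   7   8   9  10  11  12  13
  0   0   0   0   0   0   0   0   0   0   0   0   0   0   0
  1   0   0   0   0   0  10  10  10  10  10  10  10  10  10
  2   0   6   6   6   6  10  16  16  16  16  16  16  16  16
  3   0   6   6   7  13  13  16  16  17  23  23  23  23  23
  4   0   6   6   7  13  13  16  16  17  23  23  23  23  23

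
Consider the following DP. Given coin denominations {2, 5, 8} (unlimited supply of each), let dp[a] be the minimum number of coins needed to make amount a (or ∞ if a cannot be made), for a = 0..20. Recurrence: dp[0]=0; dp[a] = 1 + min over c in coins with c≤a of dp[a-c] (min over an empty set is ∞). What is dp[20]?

4

 a  0  1  2  3  4  5  6  7  8  9 10 11 12 13 14 15 16 17 18 19 20
dp  0  -  1  -  2  1  3  2  1  3  2  4  3  2  4  3  2  4  3  5  4
(- denotes ∞ / unreachable)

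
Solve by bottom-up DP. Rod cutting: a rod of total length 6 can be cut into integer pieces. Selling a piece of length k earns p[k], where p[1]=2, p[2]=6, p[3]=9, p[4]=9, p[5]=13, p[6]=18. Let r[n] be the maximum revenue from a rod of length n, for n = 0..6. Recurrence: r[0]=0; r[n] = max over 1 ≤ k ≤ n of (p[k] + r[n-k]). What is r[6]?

   n    0    1    2    3    4    5    6
r[n]    0    2    6    9   12   15   18

18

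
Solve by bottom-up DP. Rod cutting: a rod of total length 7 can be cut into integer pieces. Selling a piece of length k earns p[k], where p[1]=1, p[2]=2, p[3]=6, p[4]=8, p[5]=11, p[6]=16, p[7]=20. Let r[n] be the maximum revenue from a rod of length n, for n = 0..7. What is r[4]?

8

   n    0    1    2    3    4    5    6    7
r[n]    0    1    2    6    8   11   16   20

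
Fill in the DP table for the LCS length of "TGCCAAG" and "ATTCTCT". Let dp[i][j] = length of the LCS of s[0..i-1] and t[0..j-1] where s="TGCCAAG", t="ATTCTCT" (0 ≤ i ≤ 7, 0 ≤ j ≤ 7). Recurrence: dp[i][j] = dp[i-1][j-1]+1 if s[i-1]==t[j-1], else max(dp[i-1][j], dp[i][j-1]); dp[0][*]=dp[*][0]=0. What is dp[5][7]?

3

   ''  A  T  T  C  T  C  T
''  0  0  0  0  0  0  0  0
 T  0  0  1  1  1  1  1  1
 G  0  0  1  1  1  1  1  1
 C  0  0  1  1  2  2  2  2
 C  0  0  1  1  2  2  3  3
 A  0  1  1  1  2  2  3  3
 A  0  1  1  1  2  2  3  3
 G  0  1  1  1  2  2  3  3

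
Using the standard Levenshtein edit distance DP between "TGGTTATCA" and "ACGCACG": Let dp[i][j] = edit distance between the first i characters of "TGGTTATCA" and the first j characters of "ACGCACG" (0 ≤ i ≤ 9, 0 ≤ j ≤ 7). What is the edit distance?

   ''  A  C  G  C  A  C  G
''  0  1  2  3  4  5  6  7
 T  1  1  2  3  4  5  6  7
 G  2  2  2  2  3  4  5  6
 G  3  3  3  2  3  4  5  5
 T  4  4  4  3  3  4  5  6
 T  5  5  5  4  4  4  5  6
 A  6  5  6  5  5  4  5  6
 T  7  6  6  6  6  5  5  6
 C  8  7  6  7  6  6  5  6
 A  9  8  7  7  7  6  6  6

6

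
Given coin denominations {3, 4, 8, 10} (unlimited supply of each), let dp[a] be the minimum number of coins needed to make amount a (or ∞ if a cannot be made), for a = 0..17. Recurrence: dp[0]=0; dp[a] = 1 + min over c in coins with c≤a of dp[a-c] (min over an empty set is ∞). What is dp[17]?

 a  0  1  2  3  4  5  6  7  8  9 10 11 12 13 14 15 16 17
dp  0  -  -  1  1  -  2  2  1  3  1  2  2  2  2  3  2  3
(- denotes ∞ / unreachable)

3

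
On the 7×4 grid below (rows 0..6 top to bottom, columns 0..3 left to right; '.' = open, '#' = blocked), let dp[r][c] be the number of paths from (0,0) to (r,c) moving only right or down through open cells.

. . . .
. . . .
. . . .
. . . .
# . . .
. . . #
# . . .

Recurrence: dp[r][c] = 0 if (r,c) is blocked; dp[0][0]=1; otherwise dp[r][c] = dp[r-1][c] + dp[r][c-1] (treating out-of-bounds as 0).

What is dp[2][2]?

r\c   0   1   2   3
  0   1   1   1   1
  1   1   2   3   4
  2   1   3   6  10
  3   1   4  10  20
  4   0   4  14  34
  5   0   4  18   0
  6   0   4  22  22

6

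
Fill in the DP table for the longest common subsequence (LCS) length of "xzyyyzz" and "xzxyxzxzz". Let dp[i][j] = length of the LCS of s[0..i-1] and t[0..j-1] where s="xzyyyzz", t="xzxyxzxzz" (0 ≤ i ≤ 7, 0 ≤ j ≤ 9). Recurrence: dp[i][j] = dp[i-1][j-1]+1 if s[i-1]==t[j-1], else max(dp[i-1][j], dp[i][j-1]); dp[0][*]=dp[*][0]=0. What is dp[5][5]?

   ''  x  z  x  y  x  z  x  z  z
''  0  0  0  0  0  0  0  0  0  0
 x  0  1  1  1  1  1  1  1  1  1
 z  0  1  2  2  2  2  2  2  2  2
 y  0  1  2  2  3  3  3  3  3  3
 y  0  1  2  2  3  3  3  3  3  3
 y  0  1  2  2  3  3  3  3  3  3
 z  0  1  2  2  3  3  4  4  4  4
 z  0  1  2  2  3  3  4  4  5  5

3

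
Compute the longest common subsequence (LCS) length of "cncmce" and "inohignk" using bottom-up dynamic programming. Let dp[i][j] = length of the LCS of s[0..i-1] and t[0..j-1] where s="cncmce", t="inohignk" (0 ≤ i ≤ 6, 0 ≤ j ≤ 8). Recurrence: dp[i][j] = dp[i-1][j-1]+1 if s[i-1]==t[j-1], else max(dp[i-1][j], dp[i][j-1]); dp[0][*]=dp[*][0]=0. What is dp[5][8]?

1

   ''  i  n  o  h  i  g  n  k
''  0  0  0  0  0  0  0  0  0
 c  0  0  0  0  0  0  0  0  0
 n  0  0  1  1  1  1  1  1  1
 c  0  0  1  1  1  1  1  1  1
 m  0  0  1  1  1  1  1  1  1
 c  0  0  1  1  1  1  1  1  1
 e  0  0  1  1  1  1  1  1  1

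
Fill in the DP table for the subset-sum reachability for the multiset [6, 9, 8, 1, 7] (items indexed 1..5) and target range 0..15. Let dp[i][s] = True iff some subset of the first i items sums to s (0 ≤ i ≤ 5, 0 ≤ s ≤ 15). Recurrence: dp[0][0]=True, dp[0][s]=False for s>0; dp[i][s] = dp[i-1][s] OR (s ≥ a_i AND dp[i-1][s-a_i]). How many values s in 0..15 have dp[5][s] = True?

10

i\s   0   1   2   3   4   5   6   7   8   9  10  11  12  13  14  15
  0   T   F   F   F   F   F   F   F   F   F   F   F   F   F   F   F
  1   T   F   F   F   F   F   T   F   F   F   F   F   F   F   F   F
  2   T   F   F   F   F   F   T   F   F   T   F   F   F   F   F   T
  3   T   F   F   F   F   F   T   F   T   T   F   F   F   F   T   T
  4   T   T   F   F   F   F   T   T   T   T   T   F   F   F   T   T
  5   T   T   F   F   F   F   T   T   T   T   T   F   F   T   T   T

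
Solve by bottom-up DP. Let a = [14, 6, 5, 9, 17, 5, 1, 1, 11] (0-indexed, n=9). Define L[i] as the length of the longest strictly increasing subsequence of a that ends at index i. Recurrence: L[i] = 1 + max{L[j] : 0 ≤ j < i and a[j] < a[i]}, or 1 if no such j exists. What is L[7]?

1

   i    0    1    2    3    4    5    6    7    8
a[i]   14    6    5    9   17    5    1    1   11
L[i]    1    1    1    2    3    1    1    1    3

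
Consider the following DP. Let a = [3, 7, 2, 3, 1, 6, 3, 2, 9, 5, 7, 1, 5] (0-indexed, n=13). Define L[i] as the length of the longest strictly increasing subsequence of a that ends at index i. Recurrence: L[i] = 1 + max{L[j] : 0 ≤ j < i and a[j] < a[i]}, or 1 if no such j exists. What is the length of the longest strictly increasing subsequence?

   i    0    1    2    3    4    5    6    7    8    9   10   11   12
a[i]    3    7    2    3    1    6    3    2    9    5    7    1    5
L[i]    1    2    1    2    1    3    2    2    4    3    4    1    3

4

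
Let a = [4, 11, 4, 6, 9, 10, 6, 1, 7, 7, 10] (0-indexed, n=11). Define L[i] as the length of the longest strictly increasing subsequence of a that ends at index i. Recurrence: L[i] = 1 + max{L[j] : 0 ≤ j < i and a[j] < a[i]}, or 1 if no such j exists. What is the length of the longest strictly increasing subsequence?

4

   i    0    1    2    3    4    5    6    7    8    9   10
a[i]    4   11    4    6    9   10    6    1    7    7   10
L[i]    1    2    1    2    3    4    2    1    3    3    4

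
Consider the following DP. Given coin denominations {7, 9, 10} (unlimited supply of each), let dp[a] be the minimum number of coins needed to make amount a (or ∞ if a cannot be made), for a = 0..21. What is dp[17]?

2

 a  0  1  2  3  4  5  6  7  8  9 10 11 12 13 14 15 16 17 18 19 20 21
dp  0  -  -  -  -  -  -  1  -  1  1  -  -  -  2  -  2  2  2  2  2  3
(- denotes ∞ / unreachable)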